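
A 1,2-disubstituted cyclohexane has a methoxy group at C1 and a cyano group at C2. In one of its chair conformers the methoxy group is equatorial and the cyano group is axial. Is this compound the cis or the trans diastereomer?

C1 and C2 have opposite parity, so their axial bonds point in opposite directions.
With opposite-parity carbons, two substituents on the same face are one axial and one equatorial; opposite faces give both axial or both equatorial.
Here the groups are equatorial/axial → same face → cis.

cis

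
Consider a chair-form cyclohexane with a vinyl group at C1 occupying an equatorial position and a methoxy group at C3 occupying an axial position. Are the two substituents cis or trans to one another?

trans

C1 and C3 have the same parity, so their axial bonds point in the same direction.
With same-parity carbons, two substituents on the same face are both axial or both equatorial; opposite faces give one of each.
Here the groups are equatorial/axial → opposite face → trans.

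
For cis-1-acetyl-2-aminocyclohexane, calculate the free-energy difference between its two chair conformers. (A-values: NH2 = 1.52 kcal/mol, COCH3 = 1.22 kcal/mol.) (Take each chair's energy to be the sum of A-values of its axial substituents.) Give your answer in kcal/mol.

C1 and C2 have opposite parity, so for the cis isomer the two substituents are one axial and one equatorial in each chair.
Chair I (amino axial, acetyl equatorial): E = 1.52 kcal/mol.
Chair II (amino equatorial, acetyl axial): E = 1.22 kcal/mol.
ΔE = 1.52 − 1.22 = 0.30 kcal/mol; chair II is more stable.

0.30 kcal/mol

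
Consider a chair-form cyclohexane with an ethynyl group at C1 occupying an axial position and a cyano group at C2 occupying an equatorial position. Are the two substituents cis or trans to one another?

C1 and C2 have opposite parity, so their axial bonds point in opposite directions.
With opposite-parity carbons, two substituents on the same face are one axial and one equatorial; opposite faces give both axial or both equatorial.
Here the groups are axial/equatorial → same face → cis.

cis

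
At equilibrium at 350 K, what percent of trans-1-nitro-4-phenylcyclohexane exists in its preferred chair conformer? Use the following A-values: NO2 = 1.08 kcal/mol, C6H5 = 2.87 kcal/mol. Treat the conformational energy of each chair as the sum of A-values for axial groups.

99.7%

C1 and C4 have opposite parity, so for the trans isomer the two substituents are e,e in one chair and a,a in the other.
Chair I (nitro axial, phenyl axial): E = 3.95 kcal/mol; chair II (nitro equatorial, phenyl equatorial): E = 0.00 kcal/mol.
ΔG = 3.95 kcal/mol between the two chairs.
K = exp(ΔG/RT) with R = 1.987×10⁻³ kcal mol⁻¹ K⁻¹ and T = 350 K gives K ≈ 293.
Fraction in the lower-energy chair = K/(K+1) = 99.7%.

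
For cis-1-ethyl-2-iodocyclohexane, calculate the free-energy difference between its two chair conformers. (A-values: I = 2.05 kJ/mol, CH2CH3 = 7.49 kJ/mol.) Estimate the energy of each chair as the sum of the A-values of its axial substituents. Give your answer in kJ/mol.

C1 and C2 have opposite parity, so for the cis isomer the two substituents are one axial and one equatorial in each chair.
Chair I (iodo axial, ethyl equatorial): E = 2.05 kJ/mol.
Chair II (iodo equatorial, ethyl axial): E = 7.49 kJ/mol.
ΔE = 7.49 − 2.05 = 5.44 kJ/mol; chair I is more stable.

5.44 kJ/mol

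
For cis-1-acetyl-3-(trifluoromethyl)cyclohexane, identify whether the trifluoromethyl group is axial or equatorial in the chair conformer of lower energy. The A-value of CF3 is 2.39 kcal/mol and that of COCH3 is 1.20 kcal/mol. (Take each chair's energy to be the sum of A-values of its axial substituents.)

C1 and C3 have the same parity, so for the cis isomer the two substituents are e,e in one chair and a,a in the other.
Chair I (trifluoromethyl axial, acetyl axial): E = 3.59 kcal/mol.
Chair II (trifluoromethyl equatorial, acetyl equatorial): E = 0.00 kcal/mol.
Chair II is the more stable (lower-energy) conformer, and in that chair the trifluoromethyl group is equatorial.

equatorial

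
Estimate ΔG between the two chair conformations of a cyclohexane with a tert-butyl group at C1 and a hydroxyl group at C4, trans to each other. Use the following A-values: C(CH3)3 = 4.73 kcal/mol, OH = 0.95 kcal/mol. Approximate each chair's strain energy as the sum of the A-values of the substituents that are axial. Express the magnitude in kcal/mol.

C1 and C4 have opposite parity, so for the trans isomer the two substituents are e,e in one chair and a,a in the other.
Chair I (tert-butyl axial, hydroxyl axial): E = 5.68 kcal/mol.
Chair II (tert-butyl equatorial, hydroxyl equatorial): E = 0.00 kcal/mol.
ΔE = 5.68 − 0.00 = 5.68 kcal/mol; chair II is more stable.

5.68 kcal/mol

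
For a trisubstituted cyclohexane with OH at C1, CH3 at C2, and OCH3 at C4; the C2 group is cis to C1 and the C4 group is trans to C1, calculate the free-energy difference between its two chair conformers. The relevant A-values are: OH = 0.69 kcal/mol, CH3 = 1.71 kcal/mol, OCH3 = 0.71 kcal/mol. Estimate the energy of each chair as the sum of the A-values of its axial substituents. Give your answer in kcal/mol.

Chair I (hydroxyl axial, methyl equatorial, methoxy axial): E = 1.40 kcal/mol.
Chair II (hydroxyl equatorial, methyl axial, methoxy equatorial): E = 1.71 kcal/mol.
ΔE = 1.71 − 1.40 = 0.31 kcal/mol; chair I is more stable.

0.31 kcal/mol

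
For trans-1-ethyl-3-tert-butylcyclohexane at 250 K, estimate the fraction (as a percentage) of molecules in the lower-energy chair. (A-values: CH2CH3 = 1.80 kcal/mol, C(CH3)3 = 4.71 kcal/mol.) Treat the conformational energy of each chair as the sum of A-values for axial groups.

99.7%

C1 and C3 have the same parity, so for the trans isomer the two substituents are one axial and one equatorial in each chair.
Chair I (ethyl axial, tert-butyl equatorial): E = 1.80 kcal/mol; chair II (ethyl equatorial, tert-butyl axial): E = 4.71 kcal/mol.
ΔG = 2.91 kcal/mol between the two chairs.
K = exp(ΔG/RT) with R = 1.987×10⁻³ kcal mol⁻¹ K⁻¹ and T = 250 K gives K ≈ 350.
Fraction in the lower-energy chair = K/(K+1) = 99.7%.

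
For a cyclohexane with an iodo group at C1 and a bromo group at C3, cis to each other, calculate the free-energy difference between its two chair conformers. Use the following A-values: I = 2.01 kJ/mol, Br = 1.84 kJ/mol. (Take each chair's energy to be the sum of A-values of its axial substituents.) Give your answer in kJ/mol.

C1 and C3 have the same parity, so for the cis isomer the two substituents are e,e in one chair and a,a in the other.
Chair I (iodo axial, bromo axial): E = 3.85 kJ/mol.
Chair II (iodo equatorial, bromo equatorial): E = 0.00 kJ/mol.
ΔE = 3.85 − 0.00 = 3.85 kJ/mol; chair II is more stable.

3.85 kJ/mol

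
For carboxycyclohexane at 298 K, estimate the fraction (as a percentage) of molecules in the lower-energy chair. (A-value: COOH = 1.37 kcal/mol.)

One chair has the carboxyl group axial (E = 1.37 kcal/mol) and the other has it equatorial (E = 0).
ΔG = 1.37 kcal/mol between the two chairs.
K = exp(ΔG/RT) with R = 1.987×10⁻³ kcal mol⁻¹ K⁻¹ and T = 298 K gives K ≈ 10.1.
Fraction in the lower-energy chair = K/(K+1) = 91.0%.

91.0%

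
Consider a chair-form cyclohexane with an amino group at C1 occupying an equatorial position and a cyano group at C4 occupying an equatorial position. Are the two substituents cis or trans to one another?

C1 and C4 have opposite parity, so their axial bonds point in opposite directions.
With opposite-parity carbons, two substituents on the same face are one axial and one equatorial; opposite faces give both axial or both equatorial.
Here the groups are equatorial/equatorial → opposite face → trans.

trans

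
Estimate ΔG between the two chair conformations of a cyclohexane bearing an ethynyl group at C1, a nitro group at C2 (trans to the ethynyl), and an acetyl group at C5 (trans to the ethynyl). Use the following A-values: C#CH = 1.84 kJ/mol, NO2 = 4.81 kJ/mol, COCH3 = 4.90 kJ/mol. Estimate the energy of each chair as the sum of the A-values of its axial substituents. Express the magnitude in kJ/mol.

1.75 kJ/mol

Chair I (ethynyl axial, nitro axial, acetyl equatorial): E = 6.65 kJ/mol.
Chair II (ethynyl equatorial, nitro equatorial, acetyl axial): E = 4.90 kJ/mol.
ΔE = 6.65 − 4.90 = 1.75 kJ/mol; chair II is more stable.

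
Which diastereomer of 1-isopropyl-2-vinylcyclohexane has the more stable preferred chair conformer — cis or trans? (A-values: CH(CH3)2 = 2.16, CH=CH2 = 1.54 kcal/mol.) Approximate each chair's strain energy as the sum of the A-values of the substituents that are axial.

At 1,2 positions (parity opposite): cis → (a,e or e,a); trans → (e,e or a,a).
Best chair for cis: E = 1.54 kcal/mol; best chair for trans: E = 0.00 kcal/mol.
The trans isomer is lower by 1.54 kcal/mol.

trans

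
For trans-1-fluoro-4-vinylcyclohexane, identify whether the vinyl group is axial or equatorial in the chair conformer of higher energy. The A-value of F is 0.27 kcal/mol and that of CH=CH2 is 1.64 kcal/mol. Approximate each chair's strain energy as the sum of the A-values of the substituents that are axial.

axial

C1 and C4 have opposite parity, so for the trans isomer the two substituents are e,e in one chair and a,a in the other.
Chair I (fluoro axial, vinyl axial): E = 1.91 kcal/mol.
Chair II (fluoro equatorial, vinyl equatorial): E = 0.00 kcal/mol.
Chair I is the less stable (higher-energy) conformer, and in that chair the vinyl group is axial.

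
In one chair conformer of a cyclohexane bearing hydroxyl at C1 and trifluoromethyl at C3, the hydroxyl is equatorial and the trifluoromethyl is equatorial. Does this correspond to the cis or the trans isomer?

cis

C1 and C3 have the same parity, so their axial bonds point in the same direction.
With same-parity carbons, two substituents on the same face are both axial or both equatorial; opposite faces give one of each.
Here the groups are equatorial/equatorial → same face → cis.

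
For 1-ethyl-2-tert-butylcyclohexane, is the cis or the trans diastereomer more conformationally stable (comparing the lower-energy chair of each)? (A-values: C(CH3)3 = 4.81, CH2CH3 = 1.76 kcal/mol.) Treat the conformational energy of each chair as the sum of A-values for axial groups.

At 1,2 positions (parity opposite): cis → (a,e or e,a); trans → (e,e or a,a).
Best chair for cis: E = 1.76 kcal/mol; best chair for trans: E = 0.00 kcal/mol.
The trans isomer is lower by 1.76 kcal/mol.

trans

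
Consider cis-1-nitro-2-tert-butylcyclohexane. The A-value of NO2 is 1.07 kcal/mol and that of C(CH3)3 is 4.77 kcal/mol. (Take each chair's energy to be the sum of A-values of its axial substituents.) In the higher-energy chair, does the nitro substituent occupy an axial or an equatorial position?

C1 and C2 have opposite parity, so for the cis isomer the two substituents are one axial and one equatorial in each chair.
Chair I (nitro axial, tert-butyl equatorial): E = 1.07 kcal/mol.
Chair II (nitro equatorial, tert-butyl axial): E = 4.77 kcal/mol.
Chair II is the less stable (higher-energy) conformer, and in that chair the nitro group is equatorial.

equatorial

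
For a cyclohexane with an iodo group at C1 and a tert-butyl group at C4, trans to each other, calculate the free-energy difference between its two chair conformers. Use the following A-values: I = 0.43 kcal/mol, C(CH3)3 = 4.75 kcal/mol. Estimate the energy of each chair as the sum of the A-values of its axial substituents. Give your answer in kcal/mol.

5.18 kcal/mol

C1 and C4 have opposite parity, so for the trans isomer the two substituents are e,e in one chair and a,a in the other.
Chair I (iodo axial, tert-butyl axial): E = 5.18 kcal/mol.
Chair II (iodo equatorial, tert-butyl equatorial): E = 0.00 kcal/mol.
ΔE = 5.18 − 0.00 = 5.18 kcal/mol; chair II is more stable.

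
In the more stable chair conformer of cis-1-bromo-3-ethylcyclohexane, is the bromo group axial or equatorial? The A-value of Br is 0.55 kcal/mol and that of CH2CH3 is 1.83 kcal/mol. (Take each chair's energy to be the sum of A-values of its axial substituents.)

C1 and C3 have the same parity, so for the cis isomer the two substituents are e,e in one chair and a,a in the other.
Chair I (bromo axial, ethyl axial): E = 2.38 kcal/mol.
Chair II (bromo equatorial, ethyl equatorial): E = 0.00 kcal/mol.
Chair II is the more stable (lower-energy) conformer, and in that chair the bromo group is equatorial.

equatorial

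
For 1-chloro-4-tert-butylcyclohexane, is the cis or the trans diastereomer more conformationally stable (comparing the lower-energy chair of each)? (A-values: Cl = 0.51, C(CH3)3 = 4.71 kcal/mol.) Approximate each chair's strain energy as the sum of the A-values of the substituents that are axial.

trans

At 1,4 positions (parity opposite): cis → (a,e or e,a); trans → (e,e or a,a).
Best chair for cis: E = 0.51 kcal/mol; best chair for trans: E = 0.00 kcal/mol.
The trans isomer is lower by 0.51 kcal/mol.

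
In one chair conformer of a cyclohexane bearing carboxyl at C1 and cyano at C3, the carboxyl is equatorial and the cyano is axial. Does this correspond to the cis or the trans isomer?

C1 and C3 have the same parity, so their axial bonds point in the same direction.
With same-parity carbons, two substituents on the same face are both axial or both equatorial; opposite faces give one of each.
Here the groups are equatorial/axial → opposite face → trans.

trans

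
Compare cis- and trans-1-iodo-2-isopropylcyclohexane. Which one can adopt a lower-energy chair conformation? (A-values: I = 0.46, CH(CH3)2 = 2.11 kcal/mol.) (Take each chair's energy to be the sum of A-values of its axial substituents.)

trans

At 1,2 positions (parity opposite): cis → (a,e or e,a); trans → (e,e or a,a).
Best chair for cis: E = 0.46 kcal/mol; best chair for trans: E = 0.00 kcal/mol.
The trans isomer is lower by 0.46 kcal/mol.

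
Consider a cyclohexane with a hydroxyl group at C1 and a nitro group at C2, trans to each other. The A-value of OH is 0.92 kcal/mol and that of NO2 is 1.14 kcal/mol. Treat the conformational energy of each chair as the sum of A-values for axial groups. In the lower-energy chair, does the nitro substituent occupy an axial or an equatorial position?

equatorial

C1 and C2 have opposite parity, so for the trans isomer the two substituents are e,e in one chair and a,a in the other.
Chair I (hydroxyl axial, nitro axial): E = 2.06 kcal/mol.
Chair II (hydroxyl equatorial, nitro equatorial): E = 0.00 kcal/mol.
Chair II is the more stable (lower-energy) conformer, and in that chair the nitro group is equatorial.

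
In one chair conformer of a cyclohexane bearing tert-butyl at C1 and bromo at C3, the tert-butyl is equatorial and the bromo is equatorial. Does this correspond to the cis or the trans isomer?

C1 and C3 have the same parity, so their axial bonds point in the same direction.
With same-parity carbons, two substituents on the same face are both axial or both equatorial; opposite faces give one of each.
Here the groups are equatorial/equatorial → same face → cis.

cis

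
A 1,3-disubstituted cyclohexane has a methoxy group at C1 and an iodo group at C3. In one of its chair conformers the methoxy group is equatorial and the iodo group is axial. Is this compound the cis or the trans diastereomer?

C1 and C3 have the same parity, so their axial bonds point in the same direction.
With same-parity carbons, two substituents on the same face are both axial or both equatorial; opposite faces give one of each.
Here the groups are equatorial/axial → opposite face → trans.

trans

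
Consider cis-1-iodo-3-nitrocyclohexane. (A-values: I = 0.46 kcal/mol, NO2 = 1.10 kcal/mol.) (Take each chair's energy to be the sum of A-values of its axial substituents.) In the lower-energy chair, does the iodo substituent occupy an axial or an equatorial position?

C1 and C3 have the same parity, so for the cis isomer the two substituents are e,e in one chair and a,a in the other.
Chair I (iodo axial, nitro axial): E = 1.56 kcal/mol.
Chair II (iodo equatorial, nitro equatorial): E = 0.00 kcal/mol.
Chair II is the more stable (lower-energy) conformer, and in that chair the iodo group is equatorial.

equatorial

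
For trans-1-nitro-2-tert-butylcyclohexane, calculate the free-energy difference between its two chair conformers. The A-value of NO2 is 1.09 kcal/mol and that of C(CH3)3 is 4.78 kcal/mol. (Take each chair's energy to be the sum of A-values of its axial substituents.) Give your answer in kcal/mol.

C1 and C2 have opposite parity, so for the trans isomer the two substituents are e,e in one chair and a,a in the other.
Chair I (nitro axial, tert-butyl axial): E = 5.87 kcal/mol.
Chair II (nitro equatorial, tert-butyl equatorial): E = 0.00 kcal/mol.
ΔE = 5.87 − 0.00 = 5.87 kcal/mol; chair II is more stable.

5.87 kcal/mol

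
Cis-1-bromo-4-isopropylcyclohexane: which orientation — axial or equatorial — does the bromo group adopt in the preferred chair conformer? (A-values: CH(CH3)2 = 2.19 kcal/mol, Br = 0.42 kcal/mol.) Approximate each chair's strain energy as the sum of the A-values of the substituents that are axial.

axial

C1 and C4 have opposite parity, so for the cis isomer the two substituents are one axial and one equatorial in each chair.
Chair I (isopropyl axial, bromo equatorial): E = 2.19 kcal/mol.
Chair II (isopropyl equatorial, bromo axial): E = 0.42 kcal/mol.
Chair II is the more stable (lower-energy) conformer, and in that chair the bromo group is axial.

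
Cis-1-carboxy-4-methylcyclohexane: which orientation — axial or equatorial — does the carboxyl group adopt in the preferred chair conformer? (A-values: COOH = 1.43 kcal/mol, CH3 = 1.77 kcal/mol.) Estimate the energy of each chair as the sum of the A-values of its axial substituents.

C1 and C4 have opposite parity, so for the cis isomer the two substituents are one axial and one equatorial in each chair.
Chair I (carboxyl axial, methyl equatorial): E = 1.43 kcal/mol.
Chair II (carboxyl equatorial, methyl axial): E = 1.77 kcal/mol.
Chair I is the more stable (lower-energy) conformer, and in that chair the carboxyl group is axial.

axial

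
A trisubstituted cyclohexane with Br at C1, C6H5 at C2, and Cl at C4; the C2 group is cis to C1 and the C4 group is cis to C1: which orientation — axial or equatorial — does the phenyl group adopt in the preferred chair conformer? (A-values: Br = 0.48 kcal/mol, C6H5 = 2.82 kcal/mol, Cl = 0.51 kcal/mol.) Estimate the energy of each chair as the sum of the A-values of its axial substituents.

Chair I (bromo axial, phenyl equatorial, chloro equatorial): E = 0.48 kcal/mol.
Chair II (bromo equatorial, phenyl axial, chloro axial): E = 3.33 kcal/mol.
Chair I is the more stable (lower-energy) conformer, and in that chair the phenyl group is equatorial.

equatorial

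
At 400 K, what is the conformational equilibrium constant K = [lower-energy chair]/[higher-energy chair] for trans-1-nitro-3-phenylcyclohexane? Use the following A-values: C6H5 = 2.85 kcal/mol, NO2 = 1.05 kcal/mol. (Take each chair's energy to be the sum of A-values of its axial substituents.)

K ≈ 9.63

C1 and C3 have the same parity, so for the trans isomer the two substituents are one axial and one equatorial in each chair.
Chair I (phenyl axial, nitro equatorial): E = 2.85 kcal/mol; chair II (phenyl equatorial, nitro axial): E = 1.05 kcal/mol.
ΔG = 1.80 kcal/mol between the two chairs.
K = exp(ΔG/RT) with R = 1.987×10⁻³ kcal mol⁻¹ K⁻¹ and T = 400 K gives K ≈ 9.63.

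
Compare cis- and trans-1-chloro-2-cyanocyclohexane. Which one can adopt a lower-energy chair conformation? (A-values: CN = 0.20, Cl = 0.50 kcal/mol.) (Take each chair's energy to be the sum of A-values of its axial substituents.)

At 1,2 positions (parity opposite): cis → (a,e or e,a); trans → (e,e or a,a).
Best chair for cis: E = 0.20 kcal/mol; best chair for trans: E = 0.00 kcal/mol.
The trans isomer is lower by 0.20 kcal/mol.

trans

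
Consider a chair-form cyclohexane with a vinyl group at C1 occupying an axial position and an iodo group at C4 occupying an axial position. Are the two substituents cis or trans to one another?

C1 and C4 have opposite parity, so their axial bonds point in opposite directions.
With opposite-parity carbons, two substituents on the same face are one axial and one equatorial; opposite faces give both axial or both equatorial.
Here the groups are axial/axial → opposite face → trans.

trans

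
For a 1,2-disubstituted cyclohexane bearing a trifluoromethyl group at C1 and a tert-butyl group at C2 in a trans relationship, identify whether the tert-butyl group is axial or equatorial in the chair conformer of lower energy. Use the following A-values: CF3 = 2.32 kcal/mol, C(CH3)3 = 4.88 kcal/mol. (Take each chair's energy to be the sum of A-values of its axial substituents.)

equatorial

C1 and C2 have opposite parity, so for the trans isomer the two substituents are e,e in one chair and a,a in the other.
Chair I (trifluoromethyl axial, tert-butyl axial): E = 7.20 kcal/mol.
Chair II (trifluoromethyl equatorial, tert-butyl equatorial): E = 0.00 kcal/mol.
Chair II is the more stable (lower-energy) conformer, and in that chair the tert-butyl group is equatorial.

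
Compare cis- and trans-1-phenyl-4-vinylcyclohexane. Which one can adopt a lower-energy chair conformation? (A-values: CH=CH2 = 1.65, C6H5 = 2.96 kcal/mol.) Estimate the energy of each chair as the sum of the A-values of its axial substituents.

trans

At 1,4 positions (parity opposite): cis → (a,e or e,a); trans → (e,e or a,a).
Best chair for cis: E = 1.65 kcal/mol; best chair for trans: E = 0.00 kcal/mol.
The trans isomer is lower by 1.65 kcal/mol.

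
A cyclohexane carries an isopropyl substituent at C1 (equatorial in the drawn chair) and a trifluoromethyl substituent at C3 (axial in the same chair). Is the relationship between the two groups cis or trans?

C1 and C3 have the same parity, so their axial bonds point in the same direction.
With same-parity carbons, two substituents on the same face are both axial or both equatorial; opposite faces give one of each.
Here the groups are equatorial/axial → opposite face → trans.

trans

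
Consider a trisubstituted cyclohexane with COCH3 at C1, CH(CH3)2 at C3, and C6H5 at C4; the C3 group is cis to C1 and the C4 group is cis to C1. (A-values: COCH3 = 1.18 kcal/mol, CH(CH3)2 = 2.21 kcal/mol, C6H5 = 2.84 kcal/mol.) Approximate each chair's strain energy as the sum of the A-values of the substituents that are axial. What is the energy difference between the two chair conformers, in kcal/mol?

0.55 kcal/mol

Chair I (acetyl axial, isopropyl axial, phenyl equatorial): E = 3.39 kcal/mol.
Chair II (acetyl equatorial, isopropyl equatorial, phenyl axial): E = 2.84 kcal/mol.
ΔE = 3.39 − 2.84 = 0.55 kcal/mol; chair II is more stable.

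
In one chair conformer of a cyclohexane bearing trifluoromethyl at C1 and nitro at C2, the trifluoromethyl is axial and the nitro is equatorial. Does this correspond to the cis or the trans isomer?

C1 and C2 have opposite parity, so their axial bonds point in opposite directions.
With opposite-parity carbons, two substituents on the same face are one axial and one equatorial; opposite faces give both axial or both equatorial.
Here the groups are axial/equatorial → same face → cis.

cis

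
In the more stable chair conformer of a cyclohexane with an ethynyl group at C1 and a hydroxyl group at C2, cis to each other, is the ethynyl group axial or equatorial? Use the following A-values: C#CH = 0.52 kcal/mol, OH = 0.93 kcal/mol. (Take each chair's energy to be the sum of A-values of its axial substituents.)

C1 and C2 have opposite parity, so for the cis isomer the two substituents are one axial and one equatorial in each chair.
Chair I (ethynyl axial, hydroxyl equatorial): E = 0.52 kcal/mol.
Chair II (ethynyl equatorial, hydroxyl axial): E = 0.93 kcal/mol.
Chair I is the more stable (lower-energy) conformer, and in that chair the ethynyl group is axial.

axial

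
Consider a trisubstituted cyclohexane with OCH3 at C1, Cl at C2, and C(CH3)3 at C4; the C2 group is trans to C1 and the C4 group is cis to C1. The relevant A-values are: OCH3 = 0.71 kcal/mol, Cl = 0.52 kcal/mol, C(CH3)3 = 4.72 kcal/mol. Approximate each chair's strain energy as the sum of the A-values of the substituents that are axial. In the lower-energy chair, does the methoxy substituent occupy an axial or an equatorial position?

axial

Chair I (methoxy axial, chloro axial, tert-butyl equatorial): E = 1.23 kcal/mol.
Chair II (methoxy equatorial, chloro equatorial, tert-butyl axial): E = 4.72 kcal/mol.
Chair I is the more stable (lower-energy) conformer, and in that chair the methoxy group is axial.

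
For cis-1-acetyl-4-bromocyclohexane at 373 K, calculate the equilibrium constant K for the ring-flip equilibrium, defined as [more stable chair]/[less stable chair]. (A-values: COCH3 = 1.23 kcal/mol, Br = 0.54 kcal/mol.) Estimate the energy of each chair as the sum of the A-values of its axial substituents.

C1 and C4 have opposite parity, so for the cis isomer the two substituents are one axial and one equatorial in each chair.
Chair I (acetyl axial, bromo equatorial): E = 1.23 kcal/mol; chair II (acetyl equatorial, bromo axial): E = 0.54 kcal/mol.
ΔG = 0.69 kcal/mol between the two chairs.
K = exp(ΔG/RT) with R = 1.987×10⁻³ kcal mol⁻¹ K⁻¹ and T = 373 K gives K ≈ 2.54.

K ≈ 2.54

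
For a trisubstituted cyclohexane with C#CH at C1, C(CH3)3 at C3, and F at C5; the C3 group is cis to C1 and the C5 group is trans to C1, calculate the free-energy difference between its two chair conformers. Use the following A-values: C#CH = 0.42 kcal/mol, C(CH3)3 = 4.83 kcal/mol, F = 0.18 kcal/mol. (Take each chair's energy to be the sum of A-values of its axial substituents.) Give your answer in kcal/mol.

5.07 kcal/mol

Chair I (ethynyl axial, tert-butyl axial, fluoro equatorial): E = 5.25 kcal/mol.
Chair II (ethynyl equatorial, tert-butyl equatorial, fluoro axial): E = 0.18 kcal/mol.
ΔE = 5.25 − 0.18 = 5.07 kcal/mol; chair II is more stable.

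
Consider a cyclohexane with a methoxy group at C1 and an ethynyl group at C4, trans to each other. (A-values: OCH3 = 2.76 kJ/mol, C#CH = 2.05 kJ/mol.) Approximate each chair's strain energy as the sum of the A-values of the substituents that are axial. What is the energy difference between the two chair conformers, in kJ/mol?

C1 and C4 have opposite parity, so for the trans isomer the two substituents are e,e in one chair and a,a in the other.
Chair I (methoxy axial, ethynyl axial): E = 4.81 kJ/mol.
Chair II (methoxy equatorial, ethynyl equatorial): E = 0.00 kJ/mol.
ΔE = 4.81 − 0.00 = 4.81 kJ/mol; chair II is more stable.

4.81 kJ/mol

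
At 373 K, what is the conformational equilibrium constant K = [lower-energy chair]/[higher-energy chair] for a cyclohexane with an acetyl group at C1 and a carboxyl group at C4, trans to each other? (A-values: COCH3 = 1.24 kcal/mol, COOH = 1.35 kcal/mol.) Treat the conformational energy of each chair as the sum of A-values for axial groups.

C1 and C4 have opposite parity, so for the trans isomer the two substituents are e,e in one chair and a,a in the other.
Chair I (acetyl axial, carboxyl axial): E = 2.59 kcal/mol; chair II (acetyl equatorial, carboxyl equatorial): E = 0.00 kcal/mol.
ΔG = 2.59 kcal/mol between the two chairs.
K = exp(ΔG/RT) with R = 1.987×10⁻³ kcal mol⁻¹ K⁻¹ and T = 373 K gives K ≈ 32.9.

K ≈ 32.9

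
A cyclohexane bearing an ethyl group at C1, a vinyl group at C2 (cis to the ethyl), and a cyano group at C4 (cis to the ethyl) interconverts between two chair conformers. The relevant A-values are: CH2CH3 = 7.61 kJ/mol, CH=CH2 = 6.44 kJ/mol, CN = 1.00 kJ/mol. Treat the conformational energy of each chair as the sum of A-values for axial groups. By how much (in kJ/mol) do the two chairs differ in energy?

Chair I (ethyl axial, vinyl equatorial, cyano equatorial): E = 7.61 kJ/mol.
Chair II (ethyl equatorial, vinyl axial, cyano axial): E = 7.44 kJ/mol.
ΔE = 7.61 − 7.44 = 0.17 kJ/mol; chair II is more stable.

0.17 kJ/mol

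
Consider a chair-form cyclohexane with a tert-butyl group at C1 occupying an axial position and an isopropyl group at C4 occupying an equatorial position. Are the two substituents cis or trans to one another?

C1 and C4 have opposite parity, so their axial bonds point in opposite directions.
With opposite-parity carbons, two substituents on the same face are one axial and one equatorial; opposite faces give both axial or both equatorial.
Here the groups are axial/equatorial → same face → cis.

cis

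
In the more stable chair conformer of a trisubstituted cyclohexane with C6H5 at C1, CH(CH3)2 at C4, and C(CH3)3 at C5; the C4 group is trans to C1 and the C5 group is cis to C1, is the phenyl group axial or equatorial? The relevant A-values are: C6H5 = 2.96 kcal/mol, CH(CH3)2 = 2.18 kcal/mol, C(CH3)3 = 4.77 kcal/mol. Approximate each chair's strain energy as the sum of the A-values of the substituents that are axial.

equatorial

Chair I (phenyl axial, isopropyl axial, tert-butyl axial): E = 9.91 kcal/mol.
Chair II (phenyl equatorial, isopropyl equatorial, tert-butyl equatorial): E = 0.00 kcal/mol.
Chair II is the more stable (lower-energy) conformer, and in that chair the phenyl group is equatorial.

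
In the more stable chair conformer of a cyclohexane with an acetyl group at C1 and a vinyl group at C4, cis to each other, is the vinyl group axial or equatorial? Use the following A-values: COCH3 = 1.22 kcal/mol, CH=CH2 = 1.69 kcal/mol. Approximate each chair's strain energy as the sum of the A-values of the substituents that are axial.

equatorial

C1 and C4 have opposite parity, so for the cis isomer the two substituents are one axial and one equatorial in each chair.
Chair I (acetyl axial, vinyl equatorial): E = 1.22 kcal/mol.
Chair II (acetyl equatorial, vinyl axial): E = 1.69 kcal/mol.
Chair I is the more stable (lower-energy) conformer, and in that chair the vinyl group is equatorial.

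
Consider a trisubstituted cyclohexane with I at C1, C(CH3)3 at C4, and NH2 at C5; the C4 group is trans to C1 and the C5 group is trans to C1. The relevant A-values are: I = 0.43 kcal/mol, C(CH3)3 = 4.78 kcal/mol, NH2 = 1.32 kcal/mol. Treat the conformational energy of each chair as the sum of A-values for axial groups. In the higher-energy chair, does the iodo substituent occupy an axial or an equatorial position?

Chair I (iodo axial, tert-butyl axial, amino equatorial): E = 5.21 kcal/mol.
Chair II (iodo equatorial, tert-butyl equatorial, amino axial): E = 1.32 kcal/mol.
Chair I is the less stable (higher-energy) conformer, and in that chair the iodo group is axial.

axial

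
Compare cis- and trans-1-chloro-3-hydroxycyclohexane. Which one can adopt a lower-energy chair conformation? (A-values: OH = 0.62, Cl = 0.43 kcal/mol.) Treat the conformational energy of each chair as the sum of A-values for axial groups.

cis

At 1,3 positions (parity same): cis → (e,e or a,a); trans → (a,e or e,a).
Best chair for cis: E = 0.00 kcal/mol; best chair for trans: E = 0.43 kcal/mol.
The cis isomer is lower by 0.43 kcal/mol.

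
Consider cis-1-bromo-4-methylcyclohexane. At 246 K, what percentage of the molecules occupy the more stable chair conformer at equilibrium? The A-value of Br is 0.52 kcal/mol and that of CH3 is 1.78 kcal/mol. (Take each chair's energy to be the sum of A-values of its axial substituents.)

92.9%

C1 and C4 have opposite parity, so for the cis isomer the two substituents are one axial and one equatorial in each chair.
Chair I (bromo axial, methyl equatorial): E = 0.52 kcal/mol; chair II (bromo equatorial, methyl axial): E = 1.78 kcal/mol.
ΔG = 1.26 kcal/mol between the two chairs.
K = exp(ΔG/RT) with R = 1.987×10⁻³ kcal mol⁻¹ K⁻¹ and T = 246 K gives K ≈ 13.2.
Fraction in the lower-energy chair = K/(K+1) = 92.9%.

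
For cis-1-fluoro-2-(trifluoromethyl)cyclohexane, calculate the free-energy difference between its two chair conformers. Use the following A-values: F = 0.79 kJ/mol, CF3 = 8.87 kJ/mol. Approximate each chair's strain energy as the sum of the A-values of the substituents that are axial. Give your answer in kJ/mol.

8.08 kJ/mol

C1 and C2 have opposite parity, so for the cis isomer the two substituents are one axial and one equatorial in each chair.
Chair I (fluoro axial, trifluoromethyl equatorial): E = 0.79 kJ/mol.
Chair II (fluoro equatorial, trifluoromethyl axial): E = 8.87 kJ/mol.
ΔE = 8.87 − 0.79 = 8.08 kJ/mol; chair I is more stable.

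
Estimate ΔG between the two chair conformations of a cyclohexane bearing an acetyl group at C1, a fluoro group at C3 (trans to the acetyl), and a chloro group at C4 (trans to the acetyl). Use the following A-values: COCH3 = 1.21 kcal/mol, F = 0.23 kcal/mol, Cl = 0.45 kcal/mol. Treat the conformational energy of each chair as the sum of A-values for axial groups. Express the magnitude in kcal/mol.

Chair I (acetyl axial, fluoro equatorial, chloro axial): E = 1.66 kcal/mol.
Chair II (acetyl equatorial, fluoro axial, chloro equatorial): E = 0.23 kcal/mol.
ΔE = 1.66 − 0.23 = 1.43 kcal/mol; chair II is more stable.

1.43 kcal/mol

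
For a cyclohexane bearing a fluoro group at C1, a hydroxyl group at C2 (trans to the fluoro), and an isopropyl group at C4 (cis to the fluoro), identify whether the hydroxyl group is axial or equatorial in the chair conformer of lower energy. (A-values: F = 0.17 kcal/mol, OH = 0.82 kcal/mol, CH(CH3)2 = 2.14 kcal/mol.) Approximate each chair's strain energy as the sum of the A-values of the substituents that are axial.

axial

Chair I (fluoro axial, hydroxyl axial, isopropyl equatorial): E = 0.99 kcal/mol.
Chair II (fluoro equatorial, hydroxyl equatorial, isopropyl axial): E = 2.14 kcal/mol.
Chair I is the more stable (lower-energy) conformer, and in that chair the hydroxyl group is axial.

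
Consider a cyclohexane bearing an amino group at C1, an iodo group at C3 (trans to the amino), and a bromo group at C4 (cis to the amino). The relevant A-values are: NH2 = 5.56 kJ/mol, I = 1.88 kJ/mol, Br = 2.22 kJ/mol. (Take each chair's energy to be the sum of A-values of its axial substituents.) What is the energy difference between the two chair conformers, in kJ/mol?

Chair I (amino axial, iodo equatorial, bromo equatorial): E = 5.56 kJ/mol.
Chair II (amino equatorial, iodo axial, bromo axial): E = 4.10 kJ/mol.
ΔE = 5.56 − 4.10 = 1.46 kJ/mol; chair II is more stable.

1.46 kJ/mol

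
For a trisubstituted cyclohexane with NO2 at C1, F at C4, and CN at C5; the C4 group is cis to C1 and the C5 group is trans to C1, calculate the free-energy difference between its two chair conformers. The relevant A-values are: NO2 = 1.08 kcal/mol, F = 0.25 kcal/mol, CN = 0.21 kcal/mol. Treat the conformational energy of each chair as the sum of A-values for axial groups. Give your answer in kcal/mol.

0.62 kcal/mol

Chair I (nitro axial, fluoro equatorial, cyano equatorial): E = 1.08 kcal/mol.
Chair II (nitro equatorial, fluoro axial, cyano axial): E = 0.46 kcal/mol.
ΔE = 1.08 − 0.46 = 0.62 kcal/mol; chair II is more stable.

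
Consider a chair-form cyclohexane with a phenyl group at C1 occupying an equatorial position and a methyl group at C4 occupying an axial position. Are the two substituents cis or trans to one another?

cis

C1 and C4 have opposite parity, so their axial bonds point in opposite directions.
With opposite-parity carbons, two substituents on the same face are one axial and one equatorial; opposite faces give both axial or both equatorial.
Here the groups are equatorial/axial → same face → cis.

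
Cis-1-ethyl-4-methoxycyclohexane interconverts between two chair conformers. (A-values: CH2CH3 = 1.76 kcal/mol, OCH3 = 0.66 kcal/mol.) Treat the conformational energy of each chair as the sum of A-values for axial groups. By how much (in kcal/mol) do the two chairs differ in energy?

C1 and C4 have opposite parity, so for the cis isomer the two substituents are one axial and one equatorial in each chair.
Chair I (ethyl axial, methoxy equatorial): E = 1.76 kcal/mol.
Chair II (ethyl equatorial, methoxy axial): E = 0.66 kcal/mol.
ΔE = 1.76 − 0.66 = 1.10 kcal/mol; chair II is more stable.

1.10 kcal/mol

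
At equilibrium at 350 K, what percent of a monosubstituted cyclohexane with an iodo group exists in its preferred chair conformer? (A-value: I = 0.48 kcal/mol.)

66.6%

One chair has the iodo group axial (E = 0.48 kcal/mol) and the other has it equatorial (E = 0).
ΔG = 0.48 kcal/mol between the two chairs.
K = exp(ΔG/RT) with R = 1.987×10⁻³ kcal mol⁻¹ K⁻¹ and T = 350 K gives K ≈ 1.99.
Fraction in the lower-energy chair = K/(K+1) = 66.6%.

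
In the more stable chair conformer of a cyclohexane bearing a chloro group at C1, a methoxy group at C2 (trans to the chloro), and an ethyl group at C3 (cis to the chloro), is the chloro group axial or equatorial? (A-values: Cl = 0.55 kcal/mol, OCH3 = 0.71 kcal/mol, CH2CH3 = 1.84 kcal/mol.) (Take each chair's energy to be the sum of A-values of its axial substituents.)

Chair I (chloro axial, methoxy axial, ethyl axial): E = 3.10 kcal/mol.
Chair II (chloro equatorial, methoxy equatorial, ethyl equatorial): E = 0.00 kcal/mol.
Chair II is the more stable (lower-energy) conformer, and in that chair the chloro group is equatorial.

equatorial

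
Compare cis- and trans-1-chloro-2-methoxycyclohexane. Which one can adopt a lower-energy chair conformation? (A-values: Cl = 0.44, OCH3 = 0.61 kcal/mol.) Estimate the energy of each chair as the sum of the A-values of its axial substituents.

At 1,2 positions (parity opposite): cis → (a,e or e,a); trans → (e,e or a,a).
Best chair for cis: E = 0.44 kcal/mol; best chair for trans: E = 0.00 kcal/mol.
The trans isomer is lower by 0.44 kcal/mol.

trans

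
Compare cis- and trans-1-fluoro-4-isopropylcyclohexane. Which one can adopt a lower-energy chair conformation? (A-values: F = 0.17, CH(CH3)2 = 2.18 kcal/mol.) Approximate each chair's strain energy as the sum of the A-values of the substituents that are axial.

trans

At 1,4 positions (parity opposite): cis → (a,e or e,a); trans → (e,e or a,a).
Best chair for cis: E = 0.17 kcal/mol; best chair for trans: E = 0.00 kcal/mol.
The trans isomer is lower by 0.17 kcal/mol.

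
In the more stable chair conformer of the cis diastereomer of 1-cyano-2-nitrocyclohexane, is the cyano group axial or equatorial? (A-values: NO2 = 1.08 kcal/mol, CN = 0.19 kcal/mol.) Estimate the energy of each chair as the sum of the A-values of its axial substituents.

C1 and C2 have opposite parity, so for the cis isomer the two substituents are one axial and one equatorial in each chair.
Chair I (nitro axial, cyano equatorial): E = 1.08 kcal/mol.
Chair II (nitro equatorial, cyano axial): E = 0.19 kcal/mol.
Chair II is the more stable (lower-energy) conformer, and in that chair the cyano group is axial.

axial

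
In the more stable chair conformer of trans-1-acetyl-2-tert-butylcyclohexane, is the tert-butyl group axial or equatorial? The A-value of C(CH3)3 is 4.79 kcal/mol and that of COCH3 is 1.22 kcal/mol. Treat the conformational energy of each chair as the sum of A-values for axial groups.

C1 and C2 have opposite parity, so for the trans isomer the two substituents are e,e in one chair and a,a in the other.
Chair I (tert-butyl axial, acetyl axial): E = 6.01 kcal/mol.
Chair II (tert-butyl equatorial, acetyl equatorial): E = 0.00 kcal/mol.
Chair II is the more stable (lower-energy) conformer, and in that chair the tert-butyl group is equatorial.

equatorial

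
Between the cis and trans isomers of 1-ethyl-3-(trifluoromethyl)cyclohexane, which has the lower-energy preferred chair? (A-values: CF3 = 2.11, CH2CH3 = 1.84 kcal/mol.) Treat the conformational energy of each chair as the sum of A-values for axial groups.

At 1,3 positions (parity same): cis → (e,e or a,a); trans → (a,e or e,a).
Best chair for cis: E = 0.00 kcal/mol; best chair for trans: E = 1.84 kcal/mol.
The cis isomer is lower by 1.84 kcal/mol.

cis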